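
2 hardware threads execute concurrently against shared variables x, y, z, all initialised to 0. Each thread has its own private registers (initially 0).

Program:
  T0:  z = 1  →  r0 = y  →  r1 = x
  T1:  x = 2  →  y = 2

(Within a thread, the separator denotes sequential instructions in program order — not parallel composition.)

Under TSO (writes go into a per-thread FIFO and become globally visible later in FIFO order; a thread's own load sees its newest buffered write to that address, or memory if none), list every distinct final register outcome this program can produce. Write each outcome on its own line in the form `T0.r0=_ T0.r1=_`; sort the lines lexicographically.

outcome vector order: (T0.r0,T0.r1)
|TSO outcomes| = 3

T0.r0=0 T0.r1=0
T0.r0=0 T0.r1=2
T0.r0=2 T0.r1=2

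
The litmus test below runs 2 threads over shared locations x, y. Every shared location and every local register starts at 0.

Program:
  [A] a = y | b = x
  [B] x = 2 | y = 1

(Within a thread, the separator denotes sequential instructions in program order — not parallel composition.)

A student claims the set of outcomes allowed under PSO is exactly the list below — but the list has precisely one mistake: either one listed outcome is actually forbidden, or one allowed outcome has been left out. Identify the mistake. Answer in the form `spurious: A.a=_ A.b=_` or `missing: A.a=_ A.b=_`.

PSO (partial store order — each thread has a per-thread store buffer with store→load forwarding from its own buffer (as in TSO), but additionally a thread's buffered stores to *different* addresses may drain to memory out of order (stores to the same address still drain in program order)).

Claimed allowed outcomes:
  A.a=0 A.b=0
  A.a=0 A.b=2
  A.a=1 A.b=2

outcome vector order: (A.a,A.b)
PSO: 4 outcomes — {(0,0) (0,2) (1,0) (1,2)}
PSO∖claimed = {(1,0)}

missing: A.a=1 A.b=0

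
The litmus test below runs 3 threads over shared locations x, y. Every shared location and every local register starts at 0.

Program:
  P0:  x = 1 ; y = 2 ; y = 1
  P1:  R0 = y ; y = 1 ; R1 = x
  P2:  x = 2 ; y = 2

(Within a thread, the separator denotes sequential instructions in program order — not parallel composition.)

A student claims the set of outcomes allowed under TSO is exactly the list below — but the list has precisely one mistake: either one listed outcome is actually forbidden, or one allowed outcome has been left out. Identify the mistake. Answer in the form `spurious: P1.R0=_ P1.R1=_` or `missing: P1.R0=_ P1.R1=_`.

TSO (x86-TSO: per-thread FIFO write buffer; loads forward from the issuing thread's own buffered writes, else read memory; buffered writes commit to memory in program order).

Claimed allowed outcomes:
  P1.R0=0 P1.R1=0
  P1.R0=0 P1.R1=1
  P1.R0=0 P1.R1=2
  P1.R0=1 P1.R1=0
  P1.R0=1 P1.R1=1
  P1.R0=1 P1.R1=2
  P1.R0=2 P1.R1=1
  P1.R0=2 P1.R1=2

spurious: P1.R0=1 P1.R1=0

outcome vector order: (P1.R0,P1.R1)
under TSO → (0,0), (0,1), (0,2), (1,1), (1,2), (2,1), (2,2)
claimed∖TSO = {(1,0)}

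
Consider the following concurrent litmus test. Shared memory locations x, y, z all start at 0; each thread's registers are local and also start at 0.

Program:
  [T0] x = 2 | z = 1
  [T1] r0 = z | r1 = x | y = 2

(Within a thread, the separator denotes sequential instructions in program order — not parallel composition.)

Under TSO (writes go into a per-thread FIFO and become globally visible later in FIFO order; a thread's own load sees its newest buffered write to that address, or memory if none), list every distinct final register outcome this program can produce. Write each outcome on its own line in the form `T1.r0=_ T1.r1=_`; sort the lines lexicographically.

T1.r0=0 T1.r1=0
T1.r0=0 T1.r1=2
T1.r0=1 T1.r1=2

outcome vector order: (T1.r0,T1.r1)
|TSO outcomes| = 3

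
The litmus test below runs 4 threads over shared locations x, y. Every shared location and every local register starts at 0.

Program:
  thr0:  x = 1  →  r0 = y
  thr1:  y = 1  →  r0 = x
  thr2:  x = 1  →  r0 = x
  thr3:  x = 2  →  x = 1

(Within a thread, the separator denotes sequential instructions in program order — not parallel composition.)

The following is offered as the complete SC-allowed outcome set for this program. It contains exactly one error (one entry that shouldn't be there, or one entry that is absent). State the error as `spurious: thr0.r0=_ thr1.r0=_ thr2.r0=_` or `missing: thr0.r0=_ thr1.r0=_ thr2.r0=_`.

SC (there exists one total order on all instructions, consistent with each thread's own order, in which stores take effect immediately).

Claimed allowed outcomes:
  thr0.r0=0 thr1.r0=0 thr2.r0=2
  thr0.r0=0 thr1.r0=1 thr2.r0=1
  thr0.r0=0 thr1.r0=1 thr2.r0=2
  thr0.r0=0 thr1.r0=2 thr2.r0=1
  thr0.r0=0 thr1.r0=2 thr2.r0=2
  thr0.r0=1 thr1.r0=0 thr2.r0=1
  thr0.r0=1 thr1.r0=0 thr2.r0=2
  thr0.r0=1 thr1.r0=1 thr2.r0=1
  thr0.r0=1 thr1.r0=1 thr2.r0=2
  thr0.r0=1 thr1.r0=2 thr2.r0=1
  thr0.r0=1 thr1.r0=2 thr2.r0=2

outcome vector order: (thr0.r0,thr1.r0,thr2.r0)
[SC] allowed = {0/1/1; 0/1/2; 0/2/1; 0/2/2; 1/0/1; 1/0/2; 1/1/1; 1/1/2; 1/2/1; 1/2/2}
claimed∖SC = {0/0/2}

spurious: thr0.r0=0 thr1.r0=0 thr2.r0=2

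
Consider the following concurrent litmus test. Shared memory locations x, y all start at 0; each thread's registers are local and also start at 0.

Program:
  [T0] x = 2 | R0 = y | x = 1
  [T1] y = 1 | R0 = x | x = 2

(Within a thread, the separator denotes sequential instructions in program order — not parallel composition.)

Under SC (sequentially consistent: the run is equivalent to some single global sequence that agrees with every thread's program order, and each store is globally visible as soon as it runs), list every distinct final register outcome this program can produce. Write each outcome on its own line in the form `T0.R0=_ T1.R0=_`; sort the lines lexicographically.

outcome vector order: (T0.R0,T1.R0)
|SC outcomes| = 5

T0.R0=0 T1.R0=1
T0.R0=0 T1.R0=2
T0.R0=1 T1.R0=0
T0.R0=1 T1.R0=1
T0.R0=1 T1.R0=2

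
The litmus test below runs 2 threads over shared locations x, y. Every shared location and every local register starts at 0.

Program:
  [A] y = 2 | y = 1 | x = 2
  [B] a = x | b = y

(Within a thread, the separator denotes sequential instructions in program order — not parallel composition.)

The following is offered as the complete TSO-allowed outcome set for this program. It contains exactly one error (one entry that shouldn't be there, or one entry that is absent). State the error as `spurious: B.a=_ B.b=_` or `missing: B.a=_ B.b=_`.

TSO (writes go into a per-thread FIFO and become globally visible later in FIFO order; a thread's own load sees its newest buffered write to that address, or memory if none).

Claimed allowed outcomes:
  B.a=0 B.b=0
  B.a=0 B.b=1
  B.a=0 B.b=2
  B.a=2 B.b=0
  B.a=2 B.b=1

outcome vector order: (B.a,B.b)
TSO: 4 outcomes — {0/0; 0/1; 0/2; 2/1}
claimed∖TSO = {2/0}

spurious: B.a=2 B.b=0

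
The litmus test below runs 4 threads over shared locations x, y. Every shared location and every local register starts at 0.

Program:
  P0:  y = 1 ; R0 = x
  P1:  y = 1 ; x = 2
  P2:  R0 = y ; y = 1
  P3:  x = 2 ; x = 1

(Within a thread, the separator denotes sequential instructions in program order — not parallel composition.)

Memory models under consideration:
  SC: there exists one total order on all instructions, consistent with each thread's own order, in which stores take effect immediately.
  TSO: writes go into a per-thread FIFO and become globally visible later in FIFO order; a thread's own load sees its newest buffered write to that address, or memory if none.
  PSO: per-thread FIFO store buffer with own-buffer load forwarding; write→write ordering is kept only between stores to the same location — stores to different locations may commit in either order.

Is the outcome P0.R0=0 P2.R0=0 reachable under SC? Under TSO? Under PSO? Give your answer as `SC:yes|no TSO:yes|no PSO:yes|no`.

SC:yes TSO:yes PSO:yes

outcome vector order: (P0.R0,P2.R0)
SC: 6 outcomes — {(0,0); (0,1); (1,0); (1,1); (2,0); (2,1)}
TSO: 6 outcomes — {(0,0); (0,1); (1,0); (1,1); (2,0); (2,1)}
PSO: 6 outcomes — {(0,0); (0,1); (1,0); (1,1); (2,0); (2,1)}
target (0,0) ∈ {SC,TSO,PSO}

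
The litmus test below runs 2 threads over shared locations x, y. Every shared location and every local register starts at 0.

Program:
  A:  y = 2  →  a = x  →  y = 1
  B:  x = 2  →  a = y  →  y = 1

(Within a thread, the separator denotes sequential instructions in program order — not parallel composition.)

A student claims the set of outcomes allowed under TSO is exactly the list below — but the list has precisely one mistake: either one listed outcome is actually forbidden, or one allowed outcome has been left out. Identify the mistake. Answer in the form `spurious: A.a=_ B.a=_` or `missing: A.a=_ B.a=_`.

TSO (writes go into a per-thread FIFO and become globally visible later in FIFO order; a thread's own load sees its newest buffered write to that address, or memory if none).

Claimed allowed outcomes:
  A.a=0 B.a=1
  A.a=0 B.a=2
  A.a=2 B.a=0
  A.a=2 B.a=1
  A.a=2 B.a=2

missing: A.a=0 B.a=0

outcome vector order: (A.a,B.a)
TSO: 6 outcomes — {0/0; 0/1; 0/2; 2/0; 2/1; 2/2}
TSO∖claimed = {0/0}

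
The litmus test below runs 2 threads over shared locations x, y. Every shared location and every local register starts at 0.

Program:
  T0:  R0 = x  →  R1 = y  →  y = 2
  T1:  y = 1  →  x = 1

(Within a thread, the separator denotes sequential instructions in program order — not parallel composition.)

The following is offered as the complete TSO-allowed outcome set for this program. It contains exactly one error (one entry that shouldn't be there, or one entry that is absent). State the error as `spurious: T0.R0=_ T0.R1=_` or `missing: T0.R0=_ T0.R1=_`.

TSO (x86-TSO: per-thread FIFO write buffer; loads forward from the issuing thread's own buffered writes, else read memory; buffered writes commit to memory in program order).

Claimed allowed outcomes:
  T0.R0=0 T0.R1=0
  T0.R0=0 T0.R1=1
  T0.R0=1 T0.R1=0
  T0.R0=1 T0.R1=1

spurious: T0.R0=1 T0.R1=0

outcome vector order: (T0.R0,T0.R1)
under TSO → <0 0>, <0 1>, <1 1>
claimed∖TSO = {<1 0>}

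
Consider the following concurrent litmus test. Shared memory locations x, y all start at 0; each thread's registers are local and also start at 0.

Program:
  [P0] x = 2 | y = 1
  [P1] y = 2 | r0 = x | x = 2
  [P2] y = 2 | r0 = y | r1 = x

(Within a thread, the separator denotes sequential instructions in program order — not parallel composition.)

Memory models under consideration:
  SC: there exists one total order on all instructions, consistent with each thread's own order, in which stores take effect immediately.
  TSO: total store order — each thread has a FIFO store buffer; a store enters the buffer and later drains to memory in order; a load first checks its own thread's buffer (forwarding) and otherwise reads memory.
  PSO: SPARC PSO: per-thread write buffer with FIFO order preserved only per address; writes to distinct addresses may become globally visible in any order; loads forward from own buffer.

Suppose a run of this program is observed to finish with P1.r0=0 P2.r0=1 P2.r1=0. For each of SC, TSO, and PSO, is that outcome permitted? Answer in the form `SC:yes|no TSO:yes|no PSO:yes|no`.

outcome vector order: (P1.r0,P2.r0,P2.r1)
SC (6): 0/1/2; 0/2/0; 0/2/2; 2/1/2; 2/2/0; 2/2/2
TSO (6): 0/1/2; 0/2/0; 0/2/2; 2/1/2; 2/2/0; 2/2/2
PSO (8): 0/1/0; 0/1/2; 0/2/0; 0/2/2; 2/1/0; 2/1/2; 2/2/0; 2/2/2
target 0/1/0 ∈ {PSO}

SC:no TSO:no PSO:yes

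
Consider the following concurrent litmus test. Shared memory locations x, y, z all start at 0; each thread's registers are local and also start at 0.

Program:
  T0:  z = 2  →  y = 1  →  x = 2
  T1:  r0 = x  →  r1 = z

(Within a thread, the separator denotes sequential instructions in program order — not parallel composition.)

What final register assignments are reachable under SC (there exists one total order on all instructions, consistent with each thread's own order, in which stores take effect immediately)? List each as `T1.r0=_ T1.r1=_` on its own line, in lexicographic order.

T1.r0=0 T1.r1=0
T1.r0=0 T1.r1=2
T1.r0=2 T1.r1=2

outcome vector order: (T1.r0,T1.r1)
|SC outcomes| = 3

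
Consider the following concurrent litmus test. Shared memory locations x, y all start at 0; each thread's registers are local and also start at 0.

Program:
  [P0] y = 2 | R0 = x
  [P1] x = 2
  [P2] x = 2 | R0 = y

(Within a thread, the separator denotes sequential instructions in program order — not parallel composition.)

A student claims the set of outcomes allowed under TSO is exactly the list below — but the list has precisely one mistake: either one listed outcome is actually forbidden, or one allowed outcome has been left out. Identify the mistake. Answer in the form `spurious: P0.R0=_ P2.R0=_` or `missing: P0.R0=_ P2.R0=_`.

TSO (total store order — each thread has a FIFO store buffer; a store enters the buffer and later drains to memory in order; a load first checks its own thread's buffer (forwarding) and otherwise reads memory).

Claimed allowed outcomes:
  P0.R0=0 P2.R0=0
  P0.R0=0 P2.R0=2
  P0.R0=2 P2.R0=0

missing: P0.R0=2 P2.R0=2

outcome vector order: (P0.R0,P2.R0)
TSO: 4 outcomes — {0/0 0/2 2/0 2/2}
TSO∖claimed = {2/2}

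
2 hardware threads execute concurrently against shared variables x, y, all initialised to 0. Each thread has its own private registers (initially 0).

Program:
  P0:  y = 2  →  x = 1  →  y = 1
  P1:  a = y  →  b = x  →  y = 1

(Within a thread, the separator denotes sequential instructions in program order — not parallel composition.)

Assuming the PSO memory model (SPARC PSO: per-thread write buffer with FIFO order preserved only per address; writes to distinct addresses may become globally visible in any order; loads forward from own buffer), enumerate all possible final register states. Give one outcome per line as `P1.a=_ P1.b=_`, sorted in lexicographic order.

P1.a=0 P1.b=0
P1.a=0 P1.b=1
P1.a=1 P1.b=0
P1.a=1 P1.b=1
P1.a=2 P1.b=0
P1.a=2 P1.b=1

outcome vector order: (P1.a,P1.b)
|PSO outcomes| = 6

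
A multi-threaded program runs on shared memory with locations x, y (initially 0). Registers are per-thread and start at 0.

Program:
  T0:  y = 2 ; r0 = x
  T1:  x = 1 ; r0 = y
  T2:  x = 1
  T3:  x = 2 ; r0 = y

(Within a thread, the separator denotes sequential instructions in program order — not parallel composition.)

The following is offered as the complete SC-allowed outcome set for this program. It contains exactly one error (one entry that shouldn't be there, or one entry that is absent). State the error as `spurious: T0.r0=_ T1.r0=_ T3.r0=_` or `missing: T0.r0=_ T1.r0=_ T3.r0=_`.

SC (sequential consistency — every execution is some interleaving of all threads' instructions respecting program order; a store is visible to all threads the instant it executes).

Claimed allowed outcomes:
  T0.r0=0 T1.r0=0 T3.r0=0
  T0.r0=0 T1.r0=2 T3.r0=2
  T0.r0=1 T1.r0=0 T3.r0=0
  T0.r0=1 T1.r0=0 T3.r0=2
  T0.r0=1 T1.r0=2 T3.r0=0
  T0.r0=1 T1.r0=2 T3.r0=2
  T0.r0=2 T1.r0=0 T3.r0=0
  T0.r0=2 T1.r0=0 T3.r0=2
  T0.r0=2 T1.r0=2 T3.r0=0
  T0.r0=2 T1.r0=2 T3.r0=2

outcome vector order: (T0.r0,T1.r0,T3.r0)
SC: 9 outcomes — {022, 100, 102, 120, 122, 200, 202, 220, 222}
claimed∖SC = {000}

spurious: T0.r0=0 T1.r0=0 T3.r0=0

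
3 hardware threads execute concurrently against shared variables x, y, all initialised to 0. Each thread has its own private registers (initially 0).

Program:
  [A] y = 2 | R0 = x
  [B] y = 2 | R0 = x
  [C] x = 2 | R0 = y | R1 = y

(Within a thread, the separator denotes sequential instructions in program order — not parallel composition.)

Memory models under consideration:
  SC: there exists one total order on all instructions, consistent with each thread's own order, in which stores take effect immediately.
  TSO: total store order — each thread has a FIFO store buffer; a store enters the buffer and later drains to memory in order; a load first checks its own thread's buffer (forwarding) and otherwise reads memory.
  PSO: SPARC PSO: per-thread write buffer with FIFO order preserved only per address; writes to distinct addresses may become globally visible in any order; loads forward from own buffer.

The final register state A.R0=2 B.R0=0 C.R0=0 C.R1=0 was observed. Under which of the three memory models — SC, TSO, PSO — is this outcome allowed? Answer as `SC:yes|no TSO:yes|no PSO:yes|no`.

outcome vector order: (A.R0,B.R0,C.R0,C.R1)
SC (6): 0022; 0222; 2022; 2200; 2202; 2222
TSO (12): 0000; 0002; 0022; 0200; 0202; 0222; 2000; 2002; 2022; 2200; 2202; 2222
PSO (12): 0000; 0002; 0022; 0200; 0202; 0222; 2000; 2002; 2022; 2200; 2202; 2222
target 2000 ∈ {TSO,PSO}

SC:no TSO:yes PSO:yes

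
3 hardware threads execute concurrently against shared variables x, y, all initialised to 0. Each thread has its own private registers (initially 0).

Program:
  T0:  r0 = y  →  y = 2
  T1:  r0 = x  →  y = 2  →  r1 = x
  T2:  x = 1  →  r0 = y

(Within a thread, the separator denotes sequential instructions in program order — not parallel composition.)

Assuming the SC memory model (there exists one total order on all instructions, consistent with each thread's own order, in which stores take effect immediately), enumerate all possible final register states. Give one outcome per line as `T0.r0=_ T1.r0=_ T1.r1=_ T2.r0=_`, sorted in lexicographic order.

outcome vector order: (T0.r0,T1.r0,T1.r1,T2.r0)
|SC outcomes| = 10

T0.r0=0 T1.r0=0 T1.r1=0 T2.r0=2
T0.r0=0 T1.r0=0 T1.r1=1 T2.r0=0
T0.r0=0 T1.r0=0 T1.r1=1 T2.r0=2
T0.r0=0 T1.r0=1 T1.r1=1 T2.r0=0
T0.r0=0 T1.r0=1 T1.r1=1 T2.r0=2
T0.r0=2 T1.r0=0 T1.r1=0 T2.r0=2
T0.r0=2 T1.r0=0 T1.r1=1 T2.r0=0
T0.r0=2 T1.r0=0 T1.r1=1 T2.r0=2
T0.r0=2 T1.r0=1 T1.r1=1 T2.r0=0
T0.r0=2 T1.r0=1 T1.r1=1 T2.r0=2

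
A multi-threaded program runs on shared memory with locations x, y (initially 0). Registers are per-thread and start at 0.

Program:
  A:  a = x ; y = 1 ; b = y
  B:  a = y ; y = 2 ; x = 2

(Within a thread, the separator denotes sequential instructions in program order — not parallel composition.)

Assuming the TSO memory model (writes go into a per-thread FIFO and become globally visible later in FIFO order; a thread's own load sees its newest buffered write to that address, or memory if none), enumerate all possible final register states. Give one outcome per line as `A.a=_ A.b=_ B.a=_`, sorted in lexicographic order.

outcome vector order: (A.a,A.b,B.a)
|TSO outcomes| = 5

A.a=0 A.b=1 B.a=0
A.a=0 A.b=1 B.a=1
A.a=0 A.b=2 B.a=0
A.a=0 A.b=2 B.a=1
A.a=2 A.b=1 B.a=0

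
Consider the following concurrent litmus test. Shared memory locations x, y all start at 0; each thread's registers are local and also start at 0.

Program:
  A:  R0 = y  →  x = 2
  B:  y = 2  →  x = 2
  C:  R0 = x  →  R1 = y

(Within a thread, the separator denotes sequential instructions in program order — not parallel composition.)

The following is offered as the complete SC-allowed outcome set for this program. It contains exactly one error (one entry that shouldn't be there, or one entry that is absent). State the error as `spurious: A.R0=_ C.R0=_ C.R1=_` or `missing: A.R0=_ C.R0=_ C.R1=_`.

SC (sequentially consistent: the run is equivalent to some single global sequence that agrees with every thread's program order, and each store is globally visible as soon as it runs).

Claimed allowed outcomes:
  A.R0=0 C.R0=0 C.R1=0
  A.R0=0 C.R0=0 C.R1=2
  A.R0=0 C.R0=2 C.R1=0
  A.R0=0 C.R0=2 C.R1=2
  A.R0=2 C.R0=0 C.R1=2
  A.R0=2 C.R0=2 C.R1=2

missing: A.R0=2 C.R0=0 C.R1=0

outcome vector order: (A.R0,C.R0,C.R1)
SC: 7 outcomes — {(0,0,0); (0,0,2); (0,2,0); (0,2,2); (2,0,0); (2,0,2); (2,2,2)}
SC∖claimed = {(2,0,0)}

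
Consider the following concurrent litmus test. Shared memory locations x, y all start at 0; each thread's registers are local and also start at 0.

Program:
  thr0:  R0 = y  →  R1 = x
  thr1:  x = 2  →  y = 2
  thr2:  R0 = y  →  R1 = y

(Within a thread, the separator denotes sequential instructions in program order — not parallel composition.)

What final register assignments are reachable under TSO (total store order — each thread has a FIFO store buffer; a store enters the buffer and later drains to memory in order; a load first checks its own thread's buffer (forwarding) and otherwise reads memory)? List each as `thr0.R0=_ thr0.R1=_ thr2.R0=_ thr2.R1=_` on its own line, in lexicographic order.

thr0.R0=0 thr0.R1=0 thr2.R0=0 thr2.R1=0
thr0.R0=0 thr0.R1=0 thr2.R0=0 thr2.R1=2
thr0.R0=0 thr0.R1=0 thr2.R0=2 thr2.R1=2
thr0.R0=0 thr0.R1=2 thr2.R0=0 thr2.R1=0
thr0.R0=0 thr0.R1=2 thr2.R0=0 thr2.R1=2
thr0.R0=0 thr0.R1=2 thr2.R0=2 thr2.R1=2
thr0.R0=2 thr0.R1=2 thr2.R0=0 thr2.R1=0
thr0.R0=2 thr0.R1=2 thr2.R0=0 thr2.R1=2
thr0.R0=2 thr0.R1=2 thr2.R0=2 thr2.R1=2

outcome vector order: (thr0.R0,thr0.R1,thr2.R0,thr2.R1)
|TSO outcomes| = 9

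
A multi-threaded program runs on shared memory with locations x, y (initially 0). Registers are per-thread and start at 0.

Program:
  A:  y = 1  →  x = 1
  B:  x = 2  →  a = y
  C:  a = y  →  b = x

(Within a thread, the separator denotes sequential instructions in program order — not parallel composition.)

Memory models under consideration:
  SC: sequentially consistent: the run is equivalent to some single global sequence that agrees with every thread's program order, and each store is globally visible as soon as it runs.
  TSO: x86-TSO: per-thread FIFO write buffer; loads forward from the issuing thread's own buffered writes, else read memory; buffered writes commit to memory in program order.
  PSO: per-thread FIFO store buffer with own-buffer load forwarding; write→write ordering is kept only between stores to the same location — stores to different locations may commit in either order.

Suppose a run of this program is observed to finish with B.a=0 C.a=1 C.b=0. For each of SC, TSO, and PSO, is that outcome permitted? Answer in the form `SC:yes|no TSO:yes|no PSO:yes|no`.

SC:no TSO:yes PSO:yes

outcome vector order: (B.a,C.a,C.b)
under SC → (0,0,0), (0,0,1), (0,0,2), (0,1,1), (0,1,2), (1,0,0), (1,0,1), (1,0,2), (1,1,0), (1,1,1), (1,1,2)
under TSO → (0,0,0), (0,0,1), (0,0,2), (0,1,0), (0,1,1), (0,1,2), (1,0,0), (1,0,1), (1,0,2), (1,1,0), (1,1,1), (1,1,2)
under PSO → (0,0,0), (0,0,1), (0,0,2), (0,1,0), (0,1,1), (0,1,2), (1,0,0), (1,0,1), (1,0,2), (1,1,0), (1,1,1), (1,1,2)
target (0,1,0) ∈ {TSO,PSO}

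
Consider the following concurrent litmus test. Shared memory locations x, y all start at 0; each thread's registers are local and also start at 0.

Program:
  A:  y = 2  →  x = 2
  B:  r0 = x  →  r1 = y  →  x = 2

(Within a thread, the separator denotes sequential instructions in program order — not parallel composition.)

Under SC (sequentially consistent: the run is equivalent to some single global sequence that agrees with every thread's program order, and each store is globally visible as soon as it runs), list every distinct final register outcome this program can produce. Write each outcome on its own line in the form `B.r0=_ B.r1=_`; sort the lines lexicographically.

B.r0=0 B.r1=0
B.r0=0 B.r1=2
B.r0=2 B.r1=2

outcome vector order: (B.r0,B.r1)
|SC outcomes| = 3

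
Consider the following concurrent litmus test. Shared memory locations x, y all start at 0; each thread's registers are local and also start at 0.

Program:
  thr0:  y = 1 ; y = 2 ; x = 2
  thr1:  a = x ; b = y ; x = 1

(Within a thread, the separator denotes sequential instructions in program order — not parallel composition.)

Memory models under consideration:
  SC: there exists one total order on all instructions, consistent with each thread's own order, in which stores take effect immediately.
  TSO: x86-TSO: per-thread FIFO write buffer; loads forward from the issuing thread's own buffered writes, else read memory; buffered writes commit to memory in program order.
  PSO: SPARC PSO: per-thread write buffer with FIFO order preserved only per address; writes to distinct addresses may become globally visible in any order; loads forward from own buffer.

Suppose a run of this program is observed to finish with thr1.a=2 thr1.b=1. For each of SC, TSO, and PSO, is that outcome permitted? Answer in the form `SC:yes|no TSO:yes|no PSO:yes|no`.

outcome vector order: (thr1.a,thr1.b)
under SC → (0,0); (0,1); (0,2); (2,2)
under TSO → (0,0); (0,1); (0,2); (2,2)
under PSO → (0,0); (0,1); (0,2); (2,0); (2,1); (2,2)
target (2,1) ∈ {PSO}

SC:no TSO:no PSO:yes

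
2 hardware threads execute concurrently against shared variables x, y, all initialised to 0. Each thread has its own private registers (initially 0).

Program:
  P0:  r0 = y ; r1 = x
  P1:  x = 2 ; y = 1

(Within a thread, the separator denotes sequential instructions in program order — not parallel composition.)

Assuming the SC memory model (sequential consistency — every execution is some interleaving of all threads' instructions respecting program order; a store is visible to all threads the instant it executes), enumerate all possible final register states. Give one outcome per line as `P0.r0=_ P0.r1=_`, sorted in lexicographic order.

P0.r0=0 P0.r1=0
P0.r0=0 P0.r1=2
P0.r0=1 P0.r1=2

outcome vector order: (P0.r0,P0.r1)
|SC outcomes| = 3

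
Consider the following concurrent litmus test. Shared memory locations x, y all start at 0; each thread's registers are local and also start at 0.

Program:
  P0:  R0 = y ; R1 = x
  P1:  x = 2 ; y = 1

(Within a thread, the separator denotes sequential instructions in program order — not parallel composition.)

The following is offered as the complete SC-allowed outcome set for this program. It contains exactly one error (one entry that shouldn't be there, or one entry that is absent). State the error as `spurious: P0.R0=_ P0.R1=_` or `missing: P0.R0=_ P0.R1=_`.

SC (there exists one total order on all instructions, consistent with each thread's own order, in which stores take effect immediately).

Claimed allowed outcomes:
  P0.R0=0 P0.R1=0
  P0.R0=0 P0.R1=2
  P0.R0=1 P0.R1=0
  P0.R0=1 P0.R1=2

outcome vector order: (P0.R0,P0.R1)
SC (3): (0,0) (0,2) (1,2)
claimed∖SC = {(1,0)}

spurious: P0.R0=1 P0.R1=0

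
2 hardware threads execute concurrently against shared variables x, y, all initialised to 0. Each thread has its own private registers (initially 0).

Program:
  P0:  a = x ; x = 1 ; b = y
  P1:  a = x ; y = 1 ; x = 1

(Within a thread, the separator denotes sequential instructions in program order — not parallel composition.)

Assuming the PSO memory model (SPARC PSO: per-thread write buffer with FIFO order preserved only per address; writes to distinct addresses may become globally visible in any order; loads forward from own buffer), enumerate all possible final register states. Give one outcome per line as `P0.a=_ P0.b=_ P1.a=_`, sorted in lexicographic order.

outcome vector order: (P0.a,P0.b,P1.a)
|PSO outcomes| = 6

P0.a=0 P0.b=0 P1.a=0
P0.a=0 P0.b=0 P1.a=1
P0.a=0 P0.b=1 P1.a=0
P0.a=0 P0.b=1 P1.a=1
P0.a=1 P0.b=0 P1.a=0
P0.a=1 P0.b=1 P1.a=0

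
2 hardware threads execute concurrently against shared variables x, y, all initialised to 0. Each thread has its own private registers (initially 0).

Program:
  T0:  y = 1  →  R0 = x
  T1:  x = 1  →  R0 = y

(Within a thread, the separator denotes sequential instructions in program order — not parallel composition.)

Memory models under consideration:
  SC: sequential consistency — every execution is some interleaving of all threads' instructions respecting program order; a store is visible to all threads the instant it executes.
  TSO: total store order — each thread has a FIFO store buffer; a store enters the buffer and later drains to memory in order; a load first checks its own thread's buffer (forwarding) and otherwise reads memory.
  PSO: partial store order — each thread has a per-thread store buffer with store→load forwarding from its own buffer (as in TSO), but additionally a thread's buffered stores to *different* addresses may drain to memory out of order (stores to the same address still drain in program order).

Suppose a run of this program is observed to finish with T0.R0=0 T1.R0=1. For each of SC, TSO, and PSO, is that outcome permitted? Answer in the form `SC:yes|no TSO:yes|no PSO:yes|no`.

outcome vector order: (T0.R0,T1.R0)
under SC → 0/1; 1/0; 1/1
under TSO → 0/0; 0/1; 1/0; 1/1
under PSO → 0/0; 0/1; 1/0; 1/1
target 0/1 ∈ {SC,TSO,PSO}

SC:yes TSO:yes PSO:yes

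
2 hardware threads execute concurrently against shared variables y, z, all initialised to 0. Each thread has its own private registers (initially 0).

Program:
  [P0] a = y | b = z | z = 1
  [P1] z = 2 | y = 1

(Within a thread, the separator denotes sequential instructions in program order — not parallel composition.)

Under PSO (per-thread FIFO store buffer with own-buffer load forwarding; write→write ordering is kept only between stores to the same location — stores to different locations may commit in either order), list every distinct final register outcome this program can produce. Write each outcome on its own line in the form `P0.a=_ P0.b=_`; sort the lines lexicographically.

P0.a=0 P0.b=0
P0.a=0 P0.b=2
P0.a=1 P0.b=0
P0.a=1 P0.b=2

outcome vector order: (P0.a,P0.b)
|PSO outcomes| = 4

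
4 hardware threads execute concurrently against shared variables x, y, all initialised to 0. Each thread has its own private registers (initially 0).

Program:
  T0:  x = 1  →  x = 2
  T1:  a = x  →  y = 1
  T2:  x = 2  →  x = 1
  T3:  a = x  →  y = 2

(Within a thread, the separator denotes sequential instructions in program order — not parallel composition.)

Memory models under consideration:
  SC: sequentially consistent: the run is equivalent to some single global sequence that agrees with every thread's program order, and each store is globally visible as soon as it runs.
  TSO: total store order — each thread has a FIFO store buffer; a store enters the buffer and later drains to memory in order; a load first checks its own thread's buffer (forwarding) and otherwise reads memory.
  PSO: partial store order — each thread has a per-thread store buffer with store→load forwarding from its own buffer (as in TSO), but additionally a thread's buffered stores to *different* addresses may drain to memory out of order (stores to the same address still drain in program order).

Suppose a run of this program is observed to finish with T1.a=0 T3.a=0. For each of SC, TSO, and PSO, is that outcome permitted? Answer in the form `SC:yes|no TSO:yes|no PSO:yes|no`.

SC:yes TSO:yes PSO:yes

outcome vector order: (T1.a,T3.a)
[SC] allowed = {0/0, 0/1, 0/2, 1/0, 1/1, 1/2, 2/0, 2/1, 2/2}
[TSO] allowed = {0/0, 0/1, 0/2, 1/0, 1/1, 1/2, 2/0, 2/1, 2/2}
[PSO] allowed = {0/0, 0/1, 0/2, 1/0, 1/1, 1/2, 2/0, 2/1, 2/2}
target 0/0 ∈ {SC,TSO,PSO}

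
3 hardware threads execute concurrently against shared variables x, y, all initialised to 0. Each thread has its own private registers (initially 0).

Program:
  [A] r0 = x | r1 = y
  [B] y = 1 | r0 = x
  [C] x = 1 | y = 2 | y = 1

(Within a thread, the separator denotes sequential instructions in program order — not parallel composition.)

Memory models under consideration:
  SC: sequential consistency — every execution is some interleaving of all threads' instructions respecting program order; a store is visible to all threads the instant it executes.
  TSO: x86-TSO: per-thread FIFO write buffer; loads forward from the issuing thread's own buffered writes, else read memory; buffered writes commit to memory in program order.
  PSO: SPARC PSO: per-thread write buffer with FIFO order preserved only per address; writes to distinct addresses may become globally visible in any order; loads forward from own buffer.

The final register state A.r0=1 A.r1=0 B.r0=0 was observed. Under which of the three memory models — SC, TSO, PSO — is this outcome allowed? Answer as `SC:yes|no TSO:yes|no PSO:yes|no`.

outcome vector order: (A.r0,A.r1,B.r0)
[SC] allowed = {0/0/0, 0/0/1, 0/1/0, 0/1/1, 0/2/0, 0/2/1, 1/0/1, 1/1/0, 1/1/1, 1/2/0, 1/2/1}
[TSO] allowed = {0/0/0, 0/0/1, 0/1/0, 0/1/1, 0/2/0, 0/2/1, 1/0/0, 1/0/1, 1/1/0, 1/1/1, 1/2/0, 1/2/1}
[PSO] allowed = {0/0/0, 0/0/1, 0/1/0, 0/1/1, 0/2/0, 0/2/1, 1/0/0, 1/0/1, 1/1/0, 1/1/1, 1/2/0, 1/2/1}
target 1/0/0 ∈ {TSO,PSO}

SC:no TSO:yes PSO:yes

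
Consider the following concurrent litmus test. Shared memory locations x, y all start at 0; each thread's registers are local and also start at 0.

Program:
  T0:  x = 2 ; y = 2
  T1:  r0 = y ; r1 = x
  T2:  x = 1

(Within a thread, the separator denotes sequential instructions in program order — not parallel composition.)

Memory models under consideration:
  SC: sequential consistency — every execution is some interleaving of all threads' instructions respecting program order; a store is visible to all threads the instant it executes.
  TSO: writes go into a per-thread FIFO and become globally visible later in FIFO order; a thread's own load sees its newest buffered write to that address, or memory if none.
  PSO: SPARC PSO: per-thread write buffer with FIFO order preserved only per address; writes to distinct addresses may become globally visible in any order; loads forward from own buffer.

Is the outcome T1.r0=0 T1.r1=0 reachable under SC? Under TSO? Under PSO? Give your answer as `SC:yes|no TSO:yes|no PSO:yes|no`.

outcome vector order: (T1.r0,T1.r1)
[SC] allowed = {0/0; 0/1; 0/2; 2/1; 2/2}
[TSO] allowed = {0/0; 0/1; 0/2; 2/1; 2/2}
[PSO] allowed = {0/0; 0/1; 0/2; 2/0; 2/1; 2/2}
target 0/0 ∈ {SC,TSO,PSO}

SC:yes TSO:yes PSO:yes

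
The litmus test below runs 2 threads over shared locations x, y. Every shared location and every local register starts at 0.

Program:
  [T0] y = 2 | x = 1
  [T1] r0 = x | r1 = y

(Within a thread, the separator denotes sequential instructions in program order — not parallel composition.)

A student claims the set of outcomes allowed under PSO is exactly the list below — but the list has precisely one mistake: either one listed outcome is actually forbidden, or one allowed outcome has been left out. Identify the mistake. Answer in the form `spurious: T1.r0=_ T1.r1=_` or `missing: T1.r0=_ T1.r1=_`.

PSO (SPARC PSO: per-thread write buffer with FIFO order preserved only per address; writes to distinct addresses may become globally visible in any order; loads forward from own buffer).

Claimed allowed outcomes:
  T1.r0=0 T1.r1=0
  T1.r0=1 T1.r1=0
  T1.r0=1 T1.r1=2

outcome vector order: (T1.r0,T1.r1)
PSO: 4 outcomes — {0/0 0/2 1/0 1/2}
PSO∖claimed = {0/2}

missing: T1.r0=0 T1.r1=2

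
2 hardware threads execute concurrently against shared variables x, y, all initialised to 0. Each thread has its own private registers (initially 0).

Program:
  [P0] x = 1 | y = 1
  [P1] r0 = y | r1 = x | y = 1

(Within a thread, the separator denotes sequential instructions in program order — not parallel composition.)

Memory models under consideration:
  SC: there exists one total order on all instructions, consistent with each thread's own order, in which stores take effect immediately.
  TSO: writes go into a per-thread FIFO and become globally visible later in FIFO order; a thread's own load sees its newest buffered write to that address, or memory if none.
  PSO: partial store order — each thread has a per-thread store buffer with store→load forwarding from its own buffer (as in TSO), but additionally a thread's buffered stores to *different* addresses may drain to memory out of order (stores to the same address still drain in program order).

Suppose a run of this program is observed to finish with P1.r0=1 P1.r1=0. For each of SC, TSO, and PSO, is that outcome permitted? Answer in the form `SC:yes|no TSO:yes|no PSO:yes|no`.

SC:no TSO:no PSO:yes

outcome vector order: (P1.r0,P1.r1)
[SC] allowed = {(0,0), (0,1), (1,1)}
[TSO] allowed = {(0,0), (0,1), (1,1)}
[PSO] allowed = {(0,0), (0,1), (1,0), (1,1)}
target (1,0) ∈ {PSO}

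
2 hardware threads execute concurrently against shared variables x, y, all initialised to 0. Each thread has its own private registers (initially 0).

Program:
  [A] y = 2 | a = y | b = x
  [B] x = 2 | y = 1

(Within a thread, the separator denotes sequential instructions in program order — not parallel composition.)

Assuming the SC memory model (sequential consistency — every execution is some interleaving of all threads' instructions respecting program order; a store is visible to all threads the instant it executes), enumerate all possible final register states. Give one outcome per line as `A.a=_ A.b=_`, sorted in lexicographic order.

outcome vector order: (A.a,A.b)
|SC outcomes| = 3

A.a=1 A.b=2
A.a=2 A.b=0
A.a=2 A.b=2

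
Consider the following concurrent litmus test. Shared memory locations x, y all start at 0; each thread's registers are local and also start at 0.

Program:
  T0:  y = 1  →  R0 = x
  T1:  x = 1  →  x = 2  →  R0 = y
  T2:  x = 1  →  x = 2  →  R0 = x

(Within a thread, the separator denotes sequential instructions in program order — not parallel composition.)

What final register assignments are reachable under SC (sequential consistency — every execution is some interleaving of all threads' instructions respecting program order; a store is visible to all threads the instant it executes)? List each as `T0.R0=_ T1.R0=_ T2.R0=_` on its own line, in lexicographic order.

T0.R0=0 T1.R0=1 T2.R0=1
T0.R0=0 T1.R0=1 T2.R0=2
T0.R0=1 T1.R0=0 T2.R0=2
T0.R0=1 T1.R0=1 T2.R0=1
T0.R0=1 T1.R0=1 T2.R0=2
T0.R0=2 T1.R0=0 T2.R0=1
T0.R0=2 T1.R0=0 T2.R0=2
T0.R0=2 T1.R0=1 T2.R0=1
T0.R0=2 T1.R0=1 T2.R0=2

outcome vector order: (T0.R0,T1.R0,T2.R0)
|SC outcomes| = 9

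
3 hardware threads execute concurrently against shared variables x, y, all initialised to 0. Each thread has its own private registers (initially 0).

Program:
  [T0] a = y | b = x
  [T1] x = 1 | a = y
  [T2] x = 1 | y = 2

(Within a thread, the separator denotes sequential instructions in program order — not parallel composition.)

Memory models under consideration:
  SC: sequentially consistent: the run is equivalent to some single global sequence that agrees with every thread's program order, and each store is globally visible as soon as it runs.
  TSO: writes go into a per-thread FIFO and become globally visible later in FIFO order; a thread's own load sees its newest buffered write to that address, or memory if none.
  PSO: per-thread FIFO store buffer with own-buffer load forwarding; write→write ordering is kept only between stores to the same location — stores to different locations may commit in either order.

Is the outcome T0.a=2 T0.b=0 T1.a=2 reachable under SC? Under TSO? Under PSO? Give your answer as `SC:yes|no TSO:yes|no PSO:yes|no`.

outcome vector order: (T0.a,T0.b,T1.a)
SC (6): (0,0,0) (0,0,2) (0,1,0) (0,1,2) (2,1,0) (2,1,2)
TSO (6): (0,0,0) (0,0,2) (0,1,0) (0,1,2) (2,1,0) (2,1,2)
PSO (8): (0,0,0) (0,0,2) (0,1,0) (0,1,2) (2,0,0) (2,0,2) (2,1,0) (2,1,2)
target (2,0,2) ∈ {PSO}

SC:no TSO:no PSO:yes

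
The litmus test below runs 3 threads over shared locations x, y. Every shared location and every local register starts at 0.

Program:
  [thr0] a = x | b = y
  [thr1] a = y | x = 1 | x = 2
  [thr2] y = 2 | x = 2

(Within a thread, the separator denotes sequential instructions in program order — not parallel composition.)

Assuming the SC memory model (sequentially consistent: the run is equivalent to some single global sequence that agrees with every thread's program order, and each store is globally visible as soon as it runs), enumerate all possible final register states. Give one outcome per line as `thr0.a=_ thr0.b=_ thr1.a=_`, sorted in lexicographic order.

outcome vector order: (thr0.a,thr0.b,thr1.a)
|SC outcomes| = 10

thr0.a=0 thr0.b=0 thr1.a=0
thr0.a=0 thr0.b=0 thr1.a=2
thr0.a=0 thr0.b=2 thr1.a=0
thr0.a=0 thr0.b=2 thr1.a=2
thr0.a=1 thr0.b=0 thr1.a=0
thr0.a=1 thr0.b=2 thr1.a=0
thr0.a=1 thr0.b=2 thr1.a=2
thr0.a=2 thr0.b=0 thr1.a=0
thr0.a=2 thr0.b=2 thr1.a=0
thr0.a=2 thr0.b=2 thr1.a=2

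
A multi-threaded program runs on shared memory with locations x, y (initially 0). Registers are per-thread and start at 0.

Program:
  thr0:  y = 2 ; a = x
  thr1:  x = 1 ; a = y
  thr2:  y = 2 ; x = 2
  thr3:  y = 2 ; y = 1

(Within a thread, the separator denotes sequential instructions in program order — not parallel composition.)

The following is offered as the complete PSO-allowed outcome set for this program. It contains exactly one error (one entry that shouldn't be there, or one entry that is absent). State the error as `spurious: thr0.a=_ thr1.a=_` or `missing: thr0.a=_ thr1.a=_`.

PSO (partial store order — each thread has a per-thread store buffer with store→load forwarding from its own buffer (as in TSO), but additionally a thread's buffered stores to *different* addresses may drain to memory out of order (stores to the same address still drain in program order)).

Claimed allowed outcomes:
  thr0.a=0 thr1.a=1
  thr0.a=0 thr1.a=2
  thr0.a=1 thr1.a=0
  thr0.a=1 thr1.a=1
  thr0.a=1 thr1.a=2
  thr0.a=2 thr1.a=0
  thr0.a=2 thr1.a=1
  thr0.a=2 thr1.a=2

missing: thr0.a=0 thr1.a=0

outcome vector order: (thr0.a,thr1.a)
[PSO] allowed = {(0,0), (0,1), (0,2), (1,0), (1,1), (1,2), (2,0), (2,1), (2,2)}
PSO∖claimed = {(0,0)}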